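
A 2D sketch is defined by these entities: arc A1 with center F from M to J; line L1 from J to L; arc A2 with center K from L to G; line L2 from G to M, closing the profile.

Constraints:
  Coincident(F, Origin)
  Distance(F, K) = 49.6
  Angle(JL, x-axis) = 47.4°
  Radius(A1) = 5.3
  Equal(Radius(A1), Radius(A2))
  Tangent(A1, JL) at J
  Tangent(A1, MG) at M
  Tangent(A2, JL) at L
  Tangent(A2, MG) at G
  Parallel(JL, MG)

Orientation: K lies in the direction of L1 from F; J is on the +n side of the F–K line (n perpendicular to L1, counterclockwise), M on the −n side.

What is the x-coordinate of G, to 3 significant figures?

37.5

The slot axis is L1's direction at 47.4°, so u = (cos 47.4°, sin 47.4°) = (0.677, 0.736) and n = (−sin 47.4°, cos 47.4°) = (-0.736, 0.677). F is at the origin and K lies 49.6 along u from F, so K = 49.6·u = (33.6, 36.5). Tangency of A1 to both parallel lines with radius 5.3 puts J and M at F ± 5.3·n: J = (-3.90, 3.59), M = (3.90, -3.59). Equal radii place L and G the same way about K: L = K + 5.3·n = (29.7, 40.1), G = K − 5.3·n = (37.5, 32.9). So G.x = 37.5.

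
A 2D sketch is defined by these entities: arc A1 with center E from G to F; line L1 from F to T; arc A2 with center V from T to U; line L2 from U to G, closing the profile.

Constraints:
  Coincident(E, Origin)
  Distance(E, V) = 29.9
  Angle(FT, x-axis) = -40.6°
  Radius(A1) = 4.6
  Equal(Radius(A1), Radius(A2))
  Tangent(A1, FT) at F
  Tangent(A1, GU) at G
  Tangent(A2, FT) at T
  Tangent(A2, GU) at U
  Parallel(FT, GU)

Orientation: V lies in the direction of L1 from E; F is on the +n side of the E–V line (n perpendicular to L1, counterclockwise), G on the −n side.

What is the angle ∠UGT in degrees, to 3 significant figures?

17.1°

The slot axis is L1's direction at -40.6°, so u = (cos -40.6°, sin -40.6°) = (0.759, -0.651) and n = (−sin -40.6°, cos -40.6°) = (0.651, 0.759). E is at the origin and V lies 29.9 along u from E, so V = 29.9·u = (22.7, -19.5). Tangency of A1 to both parallel lines with radius 4.6 puts F and G at E ± 4.6·n: F = (2.99, 3.49), G = (-2.99, -3.49). Equal radii place T and U the same way about V: T = V + 4.6·n = (25.7, -16.0), U = V − 4.6·n = (19.7, -23.0). Then cos ∠UGT = GU·GT / (|GU||GT|), giving 17.1°.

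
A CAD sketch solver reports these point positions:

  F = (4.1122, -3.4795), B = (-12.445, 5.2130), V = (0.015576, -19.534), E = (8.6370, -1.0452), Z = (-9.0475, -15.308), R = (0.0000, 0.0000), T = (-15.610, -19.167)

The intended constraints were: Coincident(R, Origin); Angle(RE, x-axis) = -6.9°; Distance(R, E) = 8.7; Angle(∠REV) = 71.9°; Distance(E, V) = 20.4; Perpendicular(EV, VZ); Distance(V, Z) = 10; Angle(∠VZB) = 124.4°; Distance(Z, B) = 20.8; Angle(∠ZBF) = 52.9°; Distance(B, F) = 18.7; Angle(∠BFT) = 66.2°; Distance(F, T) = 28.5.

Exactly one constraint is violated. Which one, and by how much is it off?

Distance(F, T) = 28.5 — off by 3.30.

R = (0.00, 0.00) ✓; RE at -6.900° ✓; |RE| = 8.700 ✓; ∠REV = 71.90° ✓; |EV| = 20.40 ✓; ∠(EV, VZ) = 90.00° ✓; |VZ| = 10.00 ✓; ∠VZB = 124.4° ✓; |ZB| = 20.80 ✓; ∠ZBF = 52.90° ✓; |BF| = 18.70 ✓; ∠BFT = 66.20° ✓; |FT| = 25.20 ✗.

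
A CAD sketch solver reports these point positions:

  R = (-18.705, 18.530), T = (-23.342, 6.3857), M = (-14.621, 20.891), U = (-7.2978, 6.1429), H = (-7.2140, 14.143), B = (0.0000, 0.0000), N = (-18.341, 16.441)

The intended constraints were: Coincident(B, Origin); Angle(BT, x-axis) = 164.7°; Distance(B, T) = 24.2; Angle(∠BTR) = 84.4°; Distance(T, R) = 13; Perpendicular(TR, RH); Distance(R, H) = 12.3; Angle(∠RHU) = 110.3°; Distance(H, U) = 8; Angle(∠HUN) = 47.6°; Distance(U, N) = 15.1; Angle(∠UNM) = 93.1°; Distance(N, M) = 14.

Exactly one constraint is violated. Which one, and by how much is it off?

Distance(N, M) = 14 — off by 8.20.

B = (0.00, 0.00) ✓; BT at 164.7° ✓; |BT| = 24.20 ✓; ∠BTR = 84.40° ✓; |TR| = 13.00 ✓; ∠(TR, RH) = 90.00° ✓; |RH| = 12.30 ✓; ∠RHU = 110.3° ✓; |HU| = 8.001 ✓; ∠HUN = 47.60° ✓; |UN| = 15.10 ✓; ∠UNM = 93.11° ✓; |NM| = 5.800 ✗.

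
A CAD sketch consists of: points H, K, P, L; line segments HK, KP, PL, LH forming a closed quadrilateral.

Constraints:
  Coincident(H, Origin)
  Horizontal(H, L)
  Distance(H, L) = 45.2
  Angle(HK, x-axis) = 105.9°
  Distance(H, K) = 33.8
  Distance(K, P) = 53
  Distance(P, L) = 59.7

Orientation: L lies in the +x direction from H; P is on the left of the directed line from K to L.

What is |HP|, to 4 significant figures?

69.50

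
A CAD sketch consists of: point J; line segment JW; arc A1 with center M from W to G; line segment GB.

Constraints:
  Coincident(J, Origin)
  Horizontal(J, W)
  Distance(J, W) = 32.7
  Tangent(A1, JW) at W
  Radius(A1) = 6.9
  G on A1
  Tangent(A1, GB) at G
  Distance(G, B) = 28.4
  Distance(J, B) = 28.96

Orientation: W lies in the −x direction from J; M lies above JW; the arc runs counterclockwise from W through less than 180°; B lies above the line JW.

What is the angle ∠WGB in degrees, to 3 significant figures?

152°

Checks: |MG| = 6.900 ✓; ∠(MG, GB) = 90.00° ✓; |GB| = 28.40 ✓; |JB| = 28.96 ✓.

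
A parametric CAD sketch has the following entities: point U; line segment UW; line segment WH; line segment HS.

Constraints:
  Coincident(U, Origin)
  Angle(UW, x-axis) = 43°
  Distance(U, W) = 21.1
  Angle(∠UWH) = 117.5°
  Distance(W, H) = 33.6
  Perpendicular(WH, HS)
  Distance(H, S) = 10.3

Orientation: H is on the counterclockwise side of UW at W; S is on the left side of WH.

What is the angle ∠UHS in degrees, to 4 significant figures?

66.64°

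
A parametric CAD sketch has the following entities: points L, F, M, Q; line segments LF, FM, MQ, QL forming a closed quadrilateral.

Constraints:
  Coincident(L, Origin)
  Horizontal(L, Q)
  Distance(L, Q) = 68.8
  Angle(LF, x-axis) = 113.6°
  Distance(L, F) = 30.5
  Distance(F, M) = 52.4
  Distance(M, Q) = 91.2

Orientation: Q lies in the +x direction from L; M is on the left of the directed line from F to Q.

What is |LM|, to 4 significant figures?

74.53

L is at the origin; L and Q share the same y with |LQ| = 68.8 and Q in +x, so Q = (68.8, 0). LF runs at 113.6° with |LF| = 30.5, so F = (-12.21, 27.95). M is determined by |FM| = 52.4 and |MQ| = 91.2 together: it lies at the intersection of circle(F, 52.4) and circle(Q, 91.2). With |FQ| = 85.70, the foot of the radical line on FQ is 10.34 from F and the perpendicular offset is √(52.4² − 10.34²) = 51.37. Taking the left-of-FQ solution: M = (14.32, 73.14).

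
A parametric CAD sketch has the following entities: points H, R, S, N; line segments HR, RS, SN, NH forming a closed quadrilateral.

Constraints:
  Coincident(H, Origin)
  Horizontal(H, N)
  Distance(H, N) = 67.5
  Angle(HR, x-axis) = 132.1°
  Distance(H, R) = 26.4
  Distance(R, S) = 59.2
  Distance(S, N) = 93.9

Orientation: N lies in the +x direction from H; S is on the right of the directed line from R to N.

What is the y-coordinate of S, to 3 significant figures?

-39.6

H is at the origin; H and N share the same y with |HN| = 67.5 and N in +x, so N = (67.5, 0). HR runs at 132.1° with |HR| = 26.4, so R = (-17.7, 19.6). S is determined by |RS| = 59.2 and |SN| = 93.9 together: it lies at the intersection of circle(R, 59.2) and circle(N, 93.9). With |RN| = 87.4, the foot of the radical line on RN is 13.3 from R and the perpendicular offset is √(59.2² − 13.3²) = 57.7. Taking the right-of-RN solution: S = (-17.6, -39.6).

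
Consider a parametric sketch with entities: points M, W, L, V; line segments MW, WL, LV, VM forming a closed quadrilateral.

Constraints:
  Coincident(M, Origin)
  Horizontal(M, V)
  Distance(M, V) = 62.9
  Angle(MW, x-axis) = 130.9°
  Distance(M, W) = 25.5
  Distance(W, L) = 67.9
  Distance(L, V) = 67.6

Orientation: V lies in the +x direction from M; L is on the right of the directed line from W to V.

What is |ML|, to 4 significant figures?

44.18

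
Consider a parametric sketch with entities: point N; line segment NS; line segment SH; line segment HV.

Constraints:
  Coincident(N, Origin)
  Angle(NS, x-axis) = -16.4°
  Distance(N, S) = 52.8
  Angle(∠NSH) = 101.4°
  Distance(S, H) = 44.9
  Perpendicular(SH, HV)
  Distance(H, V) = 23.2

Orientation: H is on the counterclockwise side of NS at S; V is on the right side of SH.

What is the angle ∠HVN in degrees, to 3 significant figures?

36.4°

N is at the origin; NS runs at -16.4° with length 52.8, so S = 52.8·(cos -16.4°, sin -16.4°) = (50.7, -14.9). ∠NSH = 101.4°, so SH runs at -16.4° + (180° − 101.4°) = 62.2° from the x-axis; with |SH| = 44.9, H = S + 44.9·(cos 62.2°, sin 62.2°) = (71.6, 24.8). SH is perpendicular to HV; with |HV| = 23.2 on the right of SH, V = H + 23.2·(0.885, -0.466) = (92.1, 14.0). Then cos ∠HVN = VH·VN / (|VH||VN|), giving 36.4°.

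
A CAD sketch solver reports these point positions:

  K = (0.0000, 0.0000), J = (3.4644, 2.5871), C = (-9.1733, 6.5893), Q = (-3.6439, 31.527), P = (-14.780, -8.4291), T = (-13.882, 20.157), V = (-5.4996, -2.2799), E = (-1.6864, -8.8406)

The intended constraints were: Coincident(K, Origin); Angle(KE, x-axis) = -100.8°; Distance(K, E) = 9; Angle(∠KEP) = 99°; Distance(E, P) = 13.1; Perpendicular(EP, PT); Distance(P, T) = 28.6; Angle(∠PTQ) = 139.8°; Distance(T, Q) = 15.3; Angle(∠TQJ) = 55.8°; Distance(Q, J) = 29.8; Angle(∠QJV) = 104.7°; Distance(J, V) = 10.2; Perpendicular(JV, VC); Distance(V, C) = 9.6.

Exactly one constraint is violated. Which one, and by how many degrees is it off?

Perpendicular(JV, VC) — off by 6.00°.

K = (0.00, 0.00) ✓; KE at -100.8° ✓; |KE| = 9.000 ✓; ∠KEP = 99.00° ✓; |EP| = 13.10 ✓; ∠(EP, PT) = 90.00° ✓; |PT| = 28.60 ✓; ∠PTQ = 139.8° ✓; |TQ| = 15.30 ✓; ∠TQJ = 55.80° ✓; |QJ| = 29.80 ✓; ∠QJV = 104.7° ✓; |JV| = 10.20 ✓; ∠(JV, VC) = 96.00° ✗; |VC| = 9.600 ✓.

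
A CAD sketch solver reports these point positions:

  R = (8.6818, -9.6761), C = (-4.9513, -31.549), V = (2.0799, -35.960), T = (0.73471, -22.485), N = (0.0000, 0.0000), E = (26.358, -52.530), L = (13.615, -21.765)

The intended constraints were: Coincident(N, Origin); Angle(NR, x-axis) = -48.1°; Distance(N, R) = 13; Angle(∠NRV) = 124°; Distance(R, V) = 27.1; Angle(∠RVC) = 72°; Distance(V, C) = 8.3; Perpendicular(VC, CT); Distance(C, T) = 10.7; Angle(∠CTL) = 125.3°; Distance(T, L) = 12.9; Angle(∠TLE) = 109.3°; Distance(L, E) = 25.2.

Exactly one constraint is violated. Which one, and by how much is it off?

Distance(L, E) = 25.2 — off by 8.10.

N = (0.00, 0.00) ✓; NR at -48.10° ✓; |NR| = 13.00 ✓; ∠NRV = 124.0° ✓; |RV| = 27.10 ✓; ∠RVC = 72.00° ✓; |VC| = 8.300 ✓; ∠(VC, CT) = 90.00° ✓; |CT| = 10.70 ✓; ∠CTL = 125.3° ✓; |TL| = 12.90 ✓; ∠TLE = 109.3° ✓; |LE| = 33.30 ✗.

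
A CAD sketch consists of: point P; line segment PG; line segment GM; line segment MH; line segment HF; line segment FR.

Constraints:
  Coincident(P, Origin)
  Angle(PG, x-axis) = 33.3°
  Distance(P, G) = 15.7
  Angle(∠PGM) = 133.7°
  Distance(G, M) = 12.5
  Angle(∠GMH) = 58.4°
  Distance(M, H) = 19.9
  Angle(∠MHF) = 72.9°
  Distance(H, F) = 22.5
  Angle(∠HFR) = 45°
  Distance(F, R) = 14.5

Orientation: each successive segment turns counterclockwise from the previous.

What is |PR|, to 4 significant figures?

16.27

P is at the origin; PG runs at 33.3° with length 15.7, so G = (13.12, 8.620). ∠PGM = 133.7° gives GM at 79.60° from the x-axis; with |GM| = 12.5, M = (15.38, 20.91). ∠GMH = 58.4° gives MH at -158.8° from the x-axis; with |MH| = 19.9, H = (-3.175, 13.72). ∠MHF = 72.9° gives HF at -51.70° from the x-axis; with |HF| = 22.5, F = (10.77, -3.939). ∠HFR = 45.0° gives FR at 83.30° from the x-axis; with |FR| = 14.5, R = (12.46, 10.46). Then |PR| = |R − P| = 16.27.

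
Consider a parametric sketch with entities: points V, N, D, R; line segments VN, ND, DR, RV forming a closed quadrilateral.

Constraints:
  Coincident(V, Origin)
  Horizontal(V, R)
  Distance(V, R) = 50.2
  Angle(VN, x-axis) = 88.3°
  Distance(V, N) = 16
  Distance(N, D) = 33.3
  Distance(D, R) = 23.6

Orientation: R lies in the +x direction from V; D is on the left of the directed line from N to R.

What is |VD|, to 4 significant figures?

37.77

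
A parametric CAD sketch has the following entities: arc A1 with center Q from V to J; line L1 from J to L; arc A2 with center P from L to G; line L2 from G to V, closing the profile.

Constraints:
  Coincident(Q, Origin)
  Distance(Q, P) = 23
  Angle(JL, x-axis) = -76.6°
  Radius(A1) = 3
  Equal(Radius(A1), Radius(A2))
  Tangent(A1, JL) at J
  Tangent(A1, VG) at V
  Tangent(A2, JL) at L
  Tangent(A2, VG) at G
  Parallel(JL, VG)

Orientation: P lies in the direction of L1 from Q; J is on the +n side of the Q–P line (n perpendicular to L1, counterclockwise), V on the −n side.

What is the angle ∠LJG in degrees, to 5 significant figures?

14.621°

Tangency of A1 to both parallel lines with radius 3.0 puts J and V at Q ± 3.0·n: J = (2.9183, 0.69524), V = (-2.9183, -0.69524). Equal radii place L and G the same way about P: L = P + 3.0·n = (8.2485, -21.679), G = P − 3.0·n = (2.4119, -23.069). Then cos ∠LJG = JL·JG / (|JL||JG|), giving 14.621°.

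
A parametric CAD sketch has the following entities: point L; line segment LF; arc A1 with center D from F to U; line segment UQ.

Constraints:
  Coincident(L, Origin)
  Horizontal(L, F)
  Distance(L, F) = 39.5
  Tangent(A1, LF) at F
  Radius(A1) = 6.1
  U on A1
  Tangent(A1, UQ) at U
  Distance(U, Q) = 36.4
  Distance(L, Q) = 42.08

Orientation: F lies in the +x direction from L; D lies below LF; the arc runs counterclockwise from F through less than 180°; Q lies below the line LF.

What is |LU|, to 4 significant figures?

34.09

L is at the origin; L and F share the same y with |LF| = 39.5 and F on the +x side, so F = (39.50, 0.000). Tangency of A1 to LF means the radius DF is perpendicular to LF, so D = F + (0, -6.1) = (39.50, -6.100). Since DU ⟂ UQ (tangency), |DQ| = √(6.1² + 36.4²) = 36.91 regardless of where U sits on A1. So Q lies on both circle(L, 42.08) and circle(D, 36.91); the below-LF intersection is Q = (19.65, -37.21). U is the foot of the tangent from Q: U = (33.89, -3.714).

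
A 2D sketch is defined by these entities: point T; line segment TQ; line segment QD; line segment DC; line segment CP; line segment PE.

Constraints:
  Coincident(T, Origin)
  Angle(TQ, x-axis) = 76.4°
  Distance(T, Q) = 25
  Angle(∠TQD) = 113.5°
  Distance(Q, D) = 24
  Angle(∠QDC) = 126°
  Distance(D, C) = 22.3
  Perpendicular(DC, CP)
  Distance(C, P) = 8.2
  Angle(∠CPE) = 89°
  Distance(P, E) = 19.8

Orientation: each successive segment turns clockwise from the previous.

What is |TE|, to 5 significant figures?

33.334

T is at the origin; TQ runs at 76.4° with length 25.0, so Q = (5.8786, 24.299). ∠TQD = 113.5° gives QD at 9.9000° from the x-axis; with |QD| = 24.0, D = (29.521, 28.425). ∠QDC = 126.0° gives DC at -44.100° from the x-axis; with |DC| = 22.3, C = (45.535, 12.906). The perpendicularity gives CP at right angles to DC, so CP runs at -134.10°; with |CP| = 8.2, P = (39.829, 7.0178). ∠CPE = 89.0° gives PE at 134.90° from the x-axis; with |PE| = 19.8, E = (25.853, 21.043). Then |TE| = |E − T| = 33.334.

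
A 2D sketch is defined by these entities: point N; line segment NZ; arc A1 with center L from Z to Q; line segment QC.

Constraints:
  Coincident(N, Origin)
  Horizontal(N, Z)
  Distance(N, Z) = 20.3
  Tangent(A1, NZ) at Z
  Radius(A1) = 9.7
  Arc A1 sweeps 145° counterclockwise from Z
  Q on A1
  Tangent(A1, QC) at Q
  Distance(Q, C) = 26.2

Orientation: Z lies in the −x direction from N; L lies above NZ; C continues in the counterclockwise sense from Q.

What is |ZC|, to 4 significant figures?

36.34

N is at the origin; NZ is horizontal with |NZ| = 20.3 and Z on the −x side, so Z = (-20.30, 0.000). The tangent condition forces LZ to be normal to NZ, so L = Z + (0, 9.7) = (-20.30, 9.700). On A1, Z sits at bearing -90° from L; a 145° counterclockwise sweep puts Q at bearing 55°, so Q = L + 9.7·(cos 55°, sin 55°) = (-14.74, 17.65). Tangency of A1 to QC means the radius LQ is perpendicular to QC, so QC runs along (−sin 55°, cos 55°); with |QC| = 26.2, C = (-36.20, 32.67). Then |ZC| = |C − Z| = 36.34.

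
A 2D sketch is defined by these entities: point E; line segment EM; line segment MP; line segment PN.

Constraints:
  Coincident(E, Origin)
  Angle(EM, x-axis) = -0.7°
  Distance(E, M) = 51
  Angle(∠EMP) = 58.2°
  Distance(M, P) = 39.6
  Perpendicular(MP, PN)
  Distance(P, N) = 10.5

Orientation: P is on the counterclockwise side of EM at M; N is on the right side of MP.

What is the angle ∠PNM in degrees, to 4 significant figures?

75.15°

E is at the origin; EM runs at -0.7° with length 51.0, so M = 51.0·(cos -0.7°, sin -0.7°) = (51.00, -0.6231). ∠EMP = 58.2°, so MP runs at -0.7° + (180° − 58.2°) = 121.1° from the x-axis; with |MP| = 39.6, P = M + 39.6·(cos 121.1°, sin 121.1°) = (30.54, 33.29). MP is perpendicular to PN; with |PN| = 10.5 on the right of MP, N = P + 10.5·(0.8563, 0.5165) = (39.53, 38.71). Then cos ∠PNM = NP·NM / (|NP||NM|), giving 75.15°.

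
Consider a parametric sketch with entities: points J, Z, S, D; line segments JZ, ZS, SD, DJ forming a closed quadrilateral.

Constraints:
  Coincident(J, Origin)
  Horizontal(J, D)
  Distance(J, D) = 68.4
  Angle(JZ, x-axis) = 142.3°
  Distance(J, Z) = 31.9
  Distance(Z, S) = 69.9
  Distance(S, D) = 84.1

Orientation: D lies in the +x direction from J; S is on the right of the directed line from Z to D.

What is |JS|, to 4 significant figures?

46.37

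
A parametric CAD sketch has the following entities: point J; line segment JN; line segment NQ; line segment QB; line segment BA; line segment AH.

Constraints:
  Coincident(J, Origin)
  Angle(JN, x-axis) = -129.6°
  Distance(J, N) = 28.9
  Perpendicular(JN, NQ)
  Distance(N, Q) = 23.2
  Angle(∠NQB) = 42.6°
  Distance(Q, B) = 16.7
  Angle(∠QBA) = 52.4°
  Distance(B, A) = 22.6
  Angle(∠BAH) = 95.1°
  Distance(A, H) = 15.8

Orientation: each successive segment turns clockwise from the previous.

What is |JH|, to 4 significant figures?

49.38

∠QBA = 52.4° gives BA at -124.6° from the x-axis; with |BA| = 22.6, A = (-32.45, -25.21). ∠BAH = 95.1° gives AH at 150.5° from the x-axis; with |AH| = 15.8, H = (-46.21, -17.43). Then |JH| = |H − J| = 49.38.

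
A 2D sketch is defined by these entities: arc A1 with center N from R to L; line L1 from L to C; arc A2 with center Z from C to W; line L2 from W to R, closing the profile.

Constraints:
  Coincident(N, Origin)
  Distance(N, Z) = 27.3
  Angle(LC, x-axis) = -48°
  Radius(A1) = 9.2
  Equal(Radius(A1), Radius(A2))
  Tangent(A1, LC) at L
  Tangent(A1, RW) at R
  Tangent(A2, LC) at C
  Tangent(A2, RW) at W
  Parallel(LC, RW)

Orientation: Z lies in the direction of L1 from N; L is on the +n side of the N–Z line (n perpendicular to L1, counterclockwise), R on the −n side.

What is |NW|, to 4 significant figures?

28.81

The slot axis is L1's direction at -48.0°, so u = (cos -48.0°, sin -48.0°) = (0.6691, -0.7431) and n = (−sin -48.0°, cos -48.0°) = (0.7431, 0.6691). N is at the origin and Z lies 27.3 along u from N, so Z = 27.3·u = (18.27, -20.29). Tangency of A1 to both parallel lines with radius 9.2 puts L and R at N ± 9.2·n: L = (6.837, 6.156), R = (-6.837, -6.156). Equal radii place C and W the same way about Z: C = Z + 9.2·n = (25.10, -14.13), W = Z − 9.2·n = (11.43, -26.44). Then |NW| = |W − N| = 28.81.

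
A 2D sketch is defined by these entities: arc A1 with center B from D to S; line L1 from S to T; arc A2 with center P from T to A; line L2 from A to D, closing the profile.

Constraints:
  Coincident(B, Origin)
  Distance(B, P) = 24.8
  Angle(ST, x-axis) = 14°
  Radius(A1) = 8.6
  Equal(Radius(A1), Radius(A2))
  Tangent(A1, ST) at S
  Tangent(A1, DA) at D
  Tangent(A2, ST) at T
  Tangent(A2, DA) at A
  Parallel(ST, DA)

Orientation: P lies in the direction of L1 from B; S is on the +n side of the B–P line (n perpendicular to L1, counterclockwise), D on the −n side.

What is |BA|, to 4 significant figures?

26.25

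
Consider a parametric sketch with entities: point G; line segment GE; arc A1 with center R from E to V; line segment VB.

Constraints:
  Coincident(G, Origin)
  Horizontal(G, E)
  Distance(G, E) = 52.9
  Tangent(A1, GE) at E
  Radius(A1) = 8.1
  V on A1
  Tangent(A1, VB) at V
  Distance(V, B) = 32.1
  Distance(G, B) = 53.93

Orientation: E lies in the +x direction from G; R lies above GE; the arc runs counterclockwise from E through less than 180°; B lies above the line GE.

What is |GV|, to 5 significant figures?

60.576

Checks: |RV| = 8.100 ✓; ∠(RV, VB) = 90.00° ✓; |VB| = 32.10 ✓; |GB| = 53.93 ✓.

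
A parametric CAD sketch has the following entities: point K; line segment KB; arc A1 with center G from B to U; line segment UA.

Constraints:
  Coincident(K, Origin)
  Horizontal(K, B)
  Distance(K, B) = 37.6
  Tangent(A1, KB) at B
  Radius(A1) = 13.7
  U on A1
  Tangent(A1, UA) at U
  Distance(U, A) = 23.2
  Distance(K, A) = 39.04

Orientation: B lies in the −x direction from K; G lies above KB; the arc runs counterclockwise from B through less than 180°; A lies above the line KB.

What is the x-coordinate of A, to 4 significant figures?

-19.61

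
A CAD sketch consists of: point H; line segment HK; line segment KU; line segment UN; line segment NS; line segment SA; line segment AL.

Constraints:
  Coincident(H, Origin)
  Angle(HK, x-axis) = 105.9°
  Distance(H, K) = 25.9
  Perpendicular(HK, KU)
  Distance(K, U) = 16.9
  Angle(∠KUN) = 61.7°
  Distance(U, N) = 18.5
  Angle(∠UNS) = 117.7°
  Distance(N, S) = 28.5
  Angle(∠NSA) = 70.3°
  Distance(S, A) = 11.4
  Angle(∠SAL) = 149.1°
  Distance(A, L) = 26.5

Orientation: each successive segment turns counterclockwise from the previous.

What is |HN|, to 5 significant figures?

12.588

H is at the origin; HK runs at 105.9° with length 25.9, so K = (-7.0955, 24.909). The perpendicularity gives KU at right angles to HK, so KU runs at -164.10°; with |KU| = 16.9, U = (-23.349, 20.279). ∠KUN = 61.7° gives UN at -45.800° from the x-axis; with |UN| = 18.5, N = (-10.451, 7.0163). Then |HN| = |N − H| = 12.588.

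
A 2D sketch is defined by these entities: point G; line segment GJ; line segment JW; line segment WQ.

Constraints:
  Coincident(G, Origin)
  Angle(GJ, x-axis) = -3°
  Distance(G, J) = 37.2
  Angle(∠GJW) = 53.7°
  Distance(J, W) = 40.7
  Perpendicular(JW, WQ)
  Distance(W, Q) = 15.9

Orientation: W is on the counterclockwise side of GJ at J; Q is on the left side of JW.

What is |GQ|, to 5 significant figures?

23.390

G is at the origin; GJ runs at -3.0° with length 37.2, so J = 37.2·(cos -3.0°, sin -3.0°) = (37.149, -1.9469). ∠GJW = 53.7°, so JW runs at -3.0° + (180° − 53.7°) = 123.30° from the x-axis; with |JW| = 40.7, W = J + 40.7·(cos 123.30°, sin 123.30°) = (14.804, 32.070). JW ⟂ WQ; with |WQ| = 15.9 on the left of JW, Q = W + 15.9·(-0.83581, -0.54902) = (1.5145, 23.341). Then |GQ| = |Q − G| = 23.390.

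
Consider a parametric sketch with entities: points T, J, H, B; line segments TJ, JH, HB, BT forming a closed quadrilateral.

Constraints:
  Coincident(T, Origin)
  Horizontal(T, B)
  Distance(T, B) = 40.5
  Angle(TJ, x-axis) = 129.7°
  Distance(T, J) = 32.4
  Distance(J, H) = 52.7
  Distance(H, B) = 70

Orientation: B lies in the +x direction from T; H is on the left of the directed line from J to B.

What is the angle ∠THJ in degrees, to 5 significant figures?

28.881°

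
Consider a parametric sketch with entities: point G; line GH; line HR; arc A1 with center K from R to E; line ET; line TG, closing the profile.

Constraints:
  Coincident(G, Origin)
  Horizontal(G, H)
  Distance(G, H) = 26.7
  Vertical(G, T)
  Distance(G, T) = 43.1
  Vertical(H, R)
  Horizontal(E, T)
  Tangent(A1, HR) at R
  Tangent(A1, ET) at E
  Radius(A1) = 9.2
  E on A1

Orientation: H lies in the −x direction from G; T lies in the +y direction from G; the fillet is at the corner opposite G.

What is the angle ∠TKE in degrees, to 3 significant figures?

62.3°

G is at the origin; G and H share the same y with |GH| = 26.7 and H on the −x side, so H = (-26.7, 0.00). G and T share the same x with |GT| = 43.1 and T on the +y side, so T = (0.00, 43.1). The virtual corner opposite G is at (-26.7, 43.1). Tangency of A1 to HR means the radius KR is perpendicular to HR and tangency of A1 to ET means the radius KE is perpendicular to ET, with radius 9.2, so the center K sits 9.2 in from both sides at K = (-17.5, 33.9). That places the tangent points at R = (-26.7, 33.9) on HR and E = (-17.5, 43.1) on ET. Then cos ∠TKE = KT·KE / (|KT||KE|), giving 62.3°.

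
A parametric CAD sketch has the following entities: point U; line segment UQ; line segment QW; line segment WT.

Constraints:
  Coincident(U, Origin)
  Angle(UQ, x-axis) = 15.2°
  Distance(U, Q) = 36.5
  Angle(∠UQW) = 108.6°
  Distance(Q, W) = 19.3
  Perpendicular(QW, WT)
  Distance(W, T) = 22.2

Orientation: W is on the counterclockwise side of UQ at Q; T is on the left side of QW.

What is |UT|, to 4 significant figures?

33.33

∠UQW = 108.6°, so QW runs at 15.2° + (180° − 108.6°) = 86.60° from the x-axis; with |QW| = 19.3, W = Q + 19.3·(cos 86.60°, sin 86.60°) = (36.37, 28.84). QW is perpendicular to WT; with |WT| = 22.2 on the left of QW, T = W + 22.2·(-0.9982, 0.05931) = (14.21, 30.15). Then |UT| = |T − U| = 33.33.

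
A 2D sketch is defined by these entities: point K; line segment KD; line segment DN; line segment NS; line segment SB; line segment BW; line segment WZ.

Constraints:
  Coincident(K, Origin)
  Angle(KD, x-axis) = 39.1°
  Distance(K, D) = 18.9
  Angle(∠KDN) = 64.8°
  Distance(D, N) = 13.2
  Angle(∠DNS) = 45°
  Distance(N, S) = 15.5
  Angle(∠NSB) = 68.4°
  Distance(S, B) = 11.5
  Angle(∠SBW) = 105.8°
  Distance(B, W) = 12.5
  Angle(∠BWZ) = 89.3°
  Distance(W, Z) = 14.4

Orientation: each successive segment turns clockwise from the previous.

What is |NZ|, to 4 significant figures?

4.900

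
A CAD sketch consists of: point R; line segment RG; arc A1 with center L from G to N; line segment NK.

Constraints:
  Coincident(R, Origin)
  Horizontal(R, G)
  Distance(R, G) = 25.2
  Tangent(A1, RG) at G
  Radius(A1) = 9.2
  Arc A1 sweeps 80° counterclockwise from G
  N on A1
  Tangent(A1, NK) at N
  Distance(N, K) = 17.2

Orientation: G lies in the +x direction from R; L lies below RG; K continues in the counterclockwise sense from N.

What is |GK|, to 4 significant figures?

27.34

On A1, G sits at bearing 90° from L; an 80° counterclockwise sweep puts N at bearing 170°, so N = L + 9.2·(cos 170°, sin 170°) = (16.14, -7.602). Tangency of A1 to NK means the radius LN is perpendicular to NK, so NK runs along (−sin 170°, cos 170°); with |NK| = 17.2, K = (13.15, -24.54). Then |GK| = |K − G| = 27.34.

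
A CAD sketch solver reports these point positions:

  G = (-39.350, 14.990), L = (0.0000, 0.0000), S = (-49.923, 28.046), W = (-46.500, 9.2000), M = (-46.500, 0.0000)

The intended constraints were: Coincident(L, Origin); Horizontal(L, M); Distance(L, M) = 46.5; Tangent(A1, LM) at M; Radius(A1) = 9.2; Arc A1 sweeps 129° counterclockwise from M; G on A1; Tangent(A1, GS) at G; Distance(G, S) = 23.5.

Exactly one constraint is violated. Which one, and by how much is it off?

Distance(G, S) = 23.5 — off by 6.70.

L = (0.00, 0.00) ✓; L.y = 0.00, M.y = 0.00 ✓; |LM| = 46.50 ✓; ∠(WM, ML) = 90.00° ✓; |WM| = 9.200 ✓; bearing(W→G) − bearing(W→M) = 129.0° ✓; |WG| = 9.200 ✓; ∠(WG, GS) = 90.00° ✓; |GS| = 16.80 ✗.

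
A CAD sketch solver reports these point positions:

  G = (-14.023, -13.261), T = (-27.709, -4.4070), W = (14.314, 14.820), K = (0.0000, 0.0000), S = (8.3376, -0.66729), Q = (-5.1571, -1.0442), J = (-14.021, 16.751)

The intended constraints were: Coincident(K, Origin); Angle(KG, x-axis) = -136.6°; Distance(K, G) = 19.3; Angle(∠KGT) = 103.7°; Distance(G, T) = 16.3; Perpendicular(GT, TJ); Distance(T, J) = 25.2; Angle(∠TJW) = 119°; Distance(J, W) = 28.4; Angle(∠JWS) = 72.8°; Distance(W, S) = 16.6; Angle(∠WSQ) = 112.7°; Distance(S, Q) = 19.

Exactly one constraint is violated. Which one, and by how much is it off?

Distance(S, Q) = 19 — off by 5.50.

K = (0.00, 0.00) ✓; KG at -136.6° ✓; |KG| = 19.30 ✓; ∠KGT = 103.7° ✓; |GT| = 16.30 ✓; ∠(GT, TJ) = 90.00° ✓; |TJ| = 25.20 ✓; ∠TJW = 119.0° ✓; |JW| = 28.40 ✓; ∠JWS = 72.80° ✓; |WS| = 16.60 ✓; ∠WSQ = 112.7° ✓; |SQ| = 13.50 ✗.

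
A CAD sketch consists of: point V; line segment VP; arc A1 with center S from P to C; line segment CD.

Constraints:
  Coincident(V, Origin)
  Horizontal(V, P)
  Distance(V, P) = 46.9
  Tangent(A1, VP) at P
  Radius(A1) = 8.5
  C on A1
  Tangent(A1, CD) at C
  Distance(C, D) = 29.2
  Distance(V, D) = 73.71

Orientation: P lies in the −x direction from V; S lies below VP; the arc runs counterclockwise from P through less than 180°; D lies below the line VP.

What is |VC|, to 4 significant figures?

54.90

Checks: V = (0.00, 0.00) ✓; |VP| = 46.90 ✓; |SC| = 8.500 ✓; ∠(SC, CD) = 90.00° ✓; |CD| = 29.20 ✓; |VD| = 73.71 ✓.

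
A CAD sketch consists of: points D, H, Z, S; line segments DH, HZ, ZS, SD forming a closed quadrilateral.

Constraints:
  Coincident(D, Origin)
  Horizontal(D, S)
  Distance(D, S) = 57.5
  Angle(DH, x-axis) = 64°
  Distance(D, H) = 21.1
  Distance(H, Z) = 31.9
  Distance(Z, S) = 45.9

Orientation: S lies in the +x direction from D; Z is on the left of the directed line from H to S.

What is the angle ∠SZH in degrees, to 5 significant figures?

81.424°

Checks: |HZ| = 31.90 ✓; |ZS| = 45.90 ✓.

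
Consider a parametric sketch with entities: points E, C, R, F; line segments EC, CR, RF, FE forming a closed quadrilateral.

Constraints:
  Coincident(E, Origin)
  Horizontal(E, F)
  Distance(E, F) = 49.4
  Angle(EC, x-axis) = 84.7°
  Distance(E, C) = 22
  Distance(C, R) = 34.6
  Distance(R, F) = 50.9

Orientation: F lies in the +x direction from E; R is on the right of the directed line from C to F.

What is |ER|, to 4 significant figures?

12.64

E is at the origin; E and F share the same y with |EF| = 49.4 and F in +x, so F = (49.4, 0). EC runs at 84.7° with |EC| = 22.0, so C = (2.032, 21.91). R is determined by |CR| = 34.6 and |RF| = 50.9 together: it lies at the intersection of circle(C, 34.6) and circle(F, 50.9). With |CF| = 52.19, the foot of the radical line on CF is 12.74 from C and the perpendicular offset is √(34.6² − 12.74²) = 32.17. Taking the right-of-CF solution: R = (0.09435, -12.64).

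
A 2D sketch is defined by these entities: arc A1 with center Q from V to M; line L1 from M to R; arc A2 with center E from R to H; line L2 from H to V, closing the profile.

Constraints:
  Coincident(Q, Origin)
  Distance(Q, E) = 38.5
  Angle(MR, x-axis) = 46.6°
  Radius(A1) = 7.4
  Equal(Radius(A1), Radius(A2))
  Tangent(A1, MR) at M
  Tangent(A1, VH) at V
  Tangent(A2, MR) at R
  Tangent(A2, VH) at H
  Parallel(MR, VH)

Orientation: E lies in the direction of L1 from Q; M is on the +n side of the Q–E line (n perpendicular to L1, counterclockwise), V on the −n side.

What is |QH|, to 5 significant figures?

39.205

Tangency of A1 to both parallel lines with radius 7.4 puts M and V at Q ± 7.4·n: M = (-5.3767, 5.0844), V = (5.3767, -5.0844). Equal radii place R and H the same way about E: R = E + 7.4·n = (21.076, 33.058), H = E − 7.4·n = (31.830, 22.889). Then |QH| = |H − Q| = 39.205.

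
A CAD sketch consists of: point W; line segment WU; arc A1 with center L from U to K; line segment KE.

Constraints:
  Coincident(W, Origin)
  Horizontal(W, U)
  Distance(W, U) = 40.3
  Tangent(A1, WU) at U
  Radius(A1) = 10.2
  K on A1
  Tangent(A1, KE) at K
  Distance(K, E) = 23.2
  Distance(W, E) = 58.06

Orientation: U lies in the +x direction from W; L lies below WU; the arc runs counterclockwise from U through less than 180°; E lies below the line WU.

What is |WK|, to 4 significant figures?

36.21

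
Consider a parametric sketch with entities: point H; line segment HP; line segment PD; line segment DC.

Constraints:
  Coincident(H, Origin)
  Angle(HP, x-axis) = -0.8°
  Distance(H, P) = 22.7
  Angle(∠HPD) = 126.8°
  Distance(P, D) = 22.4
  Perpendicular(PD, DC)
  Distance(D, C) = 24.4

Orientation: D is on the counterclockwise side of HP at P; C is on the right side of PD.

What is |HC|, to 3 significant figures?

55.8

H is at the origin; HP runs at -0.8° with length 22.7, so P = 22.7·(cos -0.8°, sin -0.8°) = (22.7, -0.317). ∠HPD = 126.8°, so PD runs at -0.8° + (180° − 126.8°) = 52.4° from the x-axis; with |PD| = 22.4, D = P + 22.4·(cos 52.4°, sin 52.4°) = (36.4, 17.4). The perpendicularity gives DC at right angles to PD; with |DC| = 24.4 on the right of PD, C = D + 24.4·(0.792, -0.610) = (55.7, 2.54). Then |HC| = |C − H| = 55.8.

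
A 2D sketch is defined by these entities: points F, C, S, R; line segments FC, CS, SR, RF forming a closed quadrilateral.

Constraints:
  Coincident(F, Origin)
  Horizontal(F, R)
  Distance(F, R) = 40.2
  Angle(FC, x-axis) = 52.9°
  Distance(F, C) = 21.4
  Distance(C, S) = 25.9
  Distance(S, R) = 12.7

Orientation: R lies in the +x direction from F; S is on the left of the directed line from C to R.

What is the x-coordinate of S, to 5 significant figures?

38.416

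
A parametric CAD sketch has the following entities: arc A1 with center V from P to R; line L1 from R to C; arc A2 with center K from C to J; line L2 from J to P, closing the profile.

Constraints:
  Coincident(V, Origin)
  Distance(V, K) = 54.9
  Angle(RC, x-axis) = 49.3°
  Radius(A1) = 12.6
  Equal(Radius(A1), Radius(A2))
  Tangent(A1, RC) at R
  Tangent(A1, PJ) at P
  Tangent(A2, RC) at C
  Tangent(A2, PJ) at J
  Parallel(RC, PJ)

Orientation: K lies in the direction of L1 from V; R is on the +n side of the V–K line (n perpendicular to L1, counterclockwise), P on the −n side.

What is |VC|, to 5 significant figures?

56.327

The slot axis is L1's direction at 49.3°, so u = (cos 49.3°, sin 49.3°) = (0.65210, 0.75813) and n = (−sin 49.3°, cos 49.3°) = (-0.75813, 0.65210). V is at the origin and K lies 54.9 along u from V, so K = 54.9·u = (35.800, 41.622). Tangency of A1 to both parallel lines with radius 12.6 puts R and P at V ± 12.6·n: R = (-9.5525, 8.2164), P = (9.5525, -8.2164). Equal radii place C and J the same way about K: C = K + 12.6·n = (26.248, 49.838), J = K − 12.6·n = (45.353, 33.405). Then |VC| = |C − V| = 56.327.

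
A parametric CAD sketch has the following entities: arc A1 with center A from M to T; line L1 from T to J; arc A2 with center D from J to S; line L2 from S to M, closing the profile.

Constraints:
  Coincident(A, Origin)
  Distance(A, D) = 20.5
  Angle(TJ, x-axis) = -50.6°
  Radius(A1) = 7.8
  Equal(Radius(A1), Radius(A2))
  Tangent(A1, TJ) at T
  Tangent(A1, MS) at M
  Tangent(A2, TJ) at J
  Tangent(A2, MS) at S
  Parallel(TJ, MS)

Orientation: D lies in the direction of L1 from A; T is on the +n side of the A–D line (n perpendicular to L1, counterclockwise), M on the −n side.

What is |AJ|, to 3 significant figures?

21.9

The slot axis is L1's direction at -50.6°, so u = (cos -50.6°, sin -50.6°) = (0.635, -0.773) and n = (−sin -50.6°, cos -50.6°) = (0.773, 0.635). A is at the origin and D lies 20.5 along u from A, so D = 20.5·u = (13.0, -15.8). Tangency of A1 to both parallel lines with radius 7.8 puts T and M at A ± 7.8·n: T = (6.03, 4.95), M = (-6.03, -4.95). Equal radii place J and S the same way about D: J = D + 7.8·n = (19.0, -10.9), S = D − 7.8·n = (6.98, -20.8). Then |AJ| = |J − A| = 21.9.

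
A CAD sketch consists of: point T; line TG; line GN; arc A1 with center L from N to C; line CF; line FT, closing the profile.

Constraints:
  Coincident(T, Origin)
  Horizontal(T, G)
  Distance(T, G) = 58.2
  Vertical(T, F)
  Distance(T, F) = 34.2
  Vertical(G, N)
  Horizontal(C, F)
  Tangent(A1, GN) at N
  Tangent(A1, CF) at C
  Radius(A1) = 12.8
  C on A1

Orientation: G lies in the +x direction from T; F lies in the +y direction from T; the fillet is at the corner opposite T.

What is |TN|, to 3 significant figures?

62.0

The virtual corner opposite T is at (58.2, 34.2). The tangent condition forces LN to be normal to GN and since A1 is tangent to CF there, LC ⟂ CF, with radius 12.8, so the center L sits 12.8 in from both sides at L = (45.4, 21.4). That places the tangent points at N = (58.2, 21.4) on GN and C = (45.4, 34.2) on CF. Then |TN| = |N − T| = 62.0.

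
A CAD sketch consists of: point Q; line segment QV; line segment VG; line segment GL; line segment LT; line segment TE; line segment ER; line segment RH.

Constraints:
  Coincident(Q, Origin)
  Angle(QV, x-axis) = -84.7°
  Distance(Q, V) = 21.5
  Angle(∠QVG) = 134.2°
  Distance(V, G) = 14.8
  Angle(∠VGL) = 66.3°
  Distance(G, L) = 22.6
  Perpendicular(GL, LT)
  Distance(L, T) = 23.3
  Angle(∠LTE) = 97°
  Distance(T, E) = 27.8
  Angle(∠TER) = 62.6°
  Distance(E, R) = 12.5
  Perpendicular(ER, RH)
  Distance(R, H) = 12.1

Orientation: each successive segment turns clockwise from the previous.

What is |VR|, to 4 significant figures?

6.736

Q is at the origin; QV runs at -84.7° with length 21.5, so V = (1.986, -21.41). ∠QVG = 134.2° gives VG at -130.5° from the x-axis; with |VG| = 14.8, G = (-7.626, -32.66). ∠VGL = 66.3° gives GL at 115.8° from the x-axis; with |GL| = 22.6, L = (-17.46, -12.31). The perpendicularity gives LT at right angles to GL, so LT runs at 25.80°; with |LT| = 23.3, T = (3.515, -2.174). ∠LTE = 97.0° gives TE at -57.20° from the x-axis; with |TE| = 27.8, E = (18.57, -25.54). ∠TER = 62.6° gives ER at -174.6° from the x-axis; with |ER| = 12.5, R = (6.130, -26.72). Then |VR| = |R − V| = 6.736.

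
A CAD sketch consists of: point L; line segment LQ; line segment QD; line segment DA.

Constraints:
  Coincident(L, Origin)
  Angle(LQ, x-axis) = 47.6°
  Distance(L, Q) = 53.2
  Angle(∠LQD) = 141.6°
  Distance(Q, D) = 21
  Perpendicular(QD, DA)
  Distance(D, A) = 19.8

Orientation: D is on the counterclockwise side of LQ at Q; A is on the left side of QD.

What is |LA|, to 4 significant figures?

64.08

L is at the origin; LQ runs at 47.6° with length 53.2, so Q = 53.2·(cos 47.6°, sin 47.6°) = (35.87, 39.29). ∠LQD = 141.6°, so QD runs at 47.6° + (180° − 141.6°) = 86.00° from the x-axis; with |QD| = 21.0, D = Q + 21.0·(cos 86.00°, sin 86.00°) = (37.34, 60.23). The perpendicularity gives DA at right angles to QD; with |DA| = 19.8 on the left of QD, A = D + 19.8·(-0.9976, 0.06976) = (17.59, 61.62). Then |LA| = |A − L| = 64.08.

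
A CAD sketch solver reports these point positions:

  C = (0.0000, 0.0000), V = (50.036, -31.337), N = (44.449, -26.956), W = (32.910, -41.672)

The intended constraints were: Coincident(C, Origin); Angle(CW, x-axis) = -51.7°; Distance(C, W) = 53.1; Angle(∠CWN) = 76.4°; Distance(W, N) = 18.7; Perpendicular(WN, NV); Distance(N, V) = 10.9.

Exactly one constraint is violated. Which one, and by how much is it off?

Distance(N, V) = 10.9 — off by 3.80.

C = (0.00, 0.00) ✓; CW at -51.70° ✓; |CW| = 53.10 ✓; ∠CWN = 76.40° ✓; |WN| = 18.70 ✓; ∠(WN, NV) = 90.00° ✓; |NV| = 7.100 ✗.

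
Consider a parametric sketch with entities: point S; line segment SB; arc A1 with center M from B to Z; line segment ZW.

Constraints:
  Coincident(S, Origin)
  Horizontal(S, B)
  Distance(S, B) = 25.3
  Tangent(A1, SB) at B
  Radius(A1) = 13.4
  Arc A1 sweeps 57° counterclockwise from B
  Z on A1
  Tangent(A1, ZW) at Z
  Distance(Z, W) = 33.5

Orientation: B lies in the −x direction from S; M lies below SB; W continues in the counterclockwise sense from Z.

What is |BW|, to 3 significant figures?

45.2

S is at the origin; S and B share the same y with |SB| = 25.3 and B on the −x side, so B = (-25.3, 0.00). A1 meets SB tangentially, so MB is at right angles to SB, so M = B + (0, -13.4) = (-25.3, -13.4). On A1, B sits at bearing 90° from M; a 57° counterclockwise sweep puts Z at bearing 147°, so Z = M + 13.4·(cos 147°, sin 147°) = (-36.5, -6.10). A1 meets ZW tangentially, so MZ is at right angles to ZW, so ZW runs along (−sin 147°, cos 147°); with |ZW| = 33.5, W = (-54.8, -34.2). Then |BW| = |W − B| = 45.2.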